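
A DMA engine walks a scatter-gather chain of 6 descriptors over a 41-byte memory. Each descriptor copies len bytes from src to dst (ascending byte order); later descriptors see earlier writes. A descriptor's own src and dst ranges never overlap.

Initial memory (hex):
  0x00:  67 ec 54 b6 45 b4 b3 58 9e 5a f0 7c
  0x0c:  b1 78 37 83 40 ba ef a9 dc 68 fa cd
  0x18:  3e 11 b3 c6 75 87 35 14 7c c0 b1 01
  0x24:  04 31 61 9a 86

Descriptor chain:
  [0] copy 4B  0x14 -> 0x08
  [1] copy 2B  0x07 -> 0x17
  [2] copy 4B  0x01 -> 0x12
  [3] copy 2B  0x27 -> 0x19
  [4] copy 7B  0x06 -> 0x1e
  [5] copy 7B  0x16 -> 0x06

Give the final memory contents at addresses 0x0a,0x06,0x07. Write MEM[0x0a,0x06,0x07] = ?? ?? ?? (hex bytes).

MEM[0x0a,0x06,0x07] = 86 fa 58

[0] 0x14->0x08 len=4 : dc 68 fa cd
[1] 0x07->0x17 len=2 : 58 dc
[2] 0x01->0x12 len=4 : ec 54 b6 45
[3] 0x27->0x19 len=2 : 9a 86
[4] 0x06->0x1e len=7 : b3 58 dc 68 fa cd b1
[5] 0x16->0x06 len=7 : fa 58 dc 9a 86 c6 75
query mem[0x0a]=0x86, mem[0x06]=0xfa, mem[0x07]=0x58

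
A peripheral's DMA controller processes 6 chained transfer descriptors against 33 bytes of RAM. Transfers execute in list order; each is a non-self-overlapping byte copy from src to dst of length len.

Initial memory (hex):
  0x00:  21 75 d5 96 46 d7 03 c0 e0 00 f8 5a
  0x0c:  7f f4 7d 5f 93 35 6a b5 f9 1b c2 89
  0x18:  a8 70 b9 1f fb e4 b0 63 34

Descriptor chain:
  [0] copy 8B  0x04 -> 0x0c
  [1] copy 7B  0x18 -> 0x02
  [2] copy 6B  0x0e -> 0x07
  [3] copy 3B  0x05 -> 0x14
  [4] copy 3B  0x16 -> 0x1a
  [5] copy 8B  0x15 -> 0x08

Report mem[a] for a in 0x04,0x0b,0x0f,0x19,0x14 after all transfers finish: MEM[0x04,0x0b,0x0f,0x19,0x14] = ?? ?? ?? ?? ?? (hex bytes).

MEM[0x04,0x0b,0x0f,0x19,0x14] = b9 a8 a8 70 1f

  after D0: wrote 8B at 0x0c = 46d703c0e000f85a
  after D1: wrote 7B at 0x02 = a870b91ffbe4b0
  after D2: wrote 6B at 0x07 = 03c0e000f85a
  after D3: wrote 3B at 0x14 = 1ffb03
  after D4: wrote 3B at 0x1a = 0389a8
  after D5: wrote 8B at 0x08 = fb0389a8700389a8
query mem[0x04]=0xb9, mem[0x0b]=0xa8, mem[0x0f]=0xa8, mem[0x19]=0x70, mem[0x14]=0x1f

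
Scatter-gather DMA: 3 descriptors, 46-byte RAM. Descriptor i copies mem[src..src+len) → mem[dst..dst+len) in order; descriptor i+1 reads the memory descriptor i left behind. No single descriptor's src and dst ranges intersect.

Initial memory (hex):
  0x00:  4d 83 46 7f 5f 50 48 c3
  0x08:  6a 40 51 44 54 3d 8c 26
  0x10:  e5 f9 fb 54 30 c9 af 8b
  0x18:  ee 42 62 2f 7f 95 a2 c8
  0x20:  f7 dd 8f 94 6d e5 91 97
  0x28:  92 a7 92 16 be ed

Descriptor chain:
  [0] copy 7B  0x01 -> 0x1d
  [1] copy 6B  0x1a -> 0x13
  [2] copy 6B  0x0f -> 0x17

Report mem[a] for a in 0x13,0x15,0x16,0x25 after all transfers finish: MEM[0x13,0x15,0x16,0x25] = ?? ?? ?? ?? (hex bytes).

MEM[0x13,0x15,0x16,0x25] = 62 7f 83 e5

D0: mem[0x1d..0x23] <- [83 46 7f 5f 50 48 c3]
D1: mem[0x13..0x18] <- [62 2f 7f 83 46 7f]
D2: mem[0x17..0x1c] <- [26 e5 f9 fb 62 2f]
query mem[0x13]=0x62, mem[0x15]=0x7f, mem[0x16]=0x83, mem[0x25]=0xe5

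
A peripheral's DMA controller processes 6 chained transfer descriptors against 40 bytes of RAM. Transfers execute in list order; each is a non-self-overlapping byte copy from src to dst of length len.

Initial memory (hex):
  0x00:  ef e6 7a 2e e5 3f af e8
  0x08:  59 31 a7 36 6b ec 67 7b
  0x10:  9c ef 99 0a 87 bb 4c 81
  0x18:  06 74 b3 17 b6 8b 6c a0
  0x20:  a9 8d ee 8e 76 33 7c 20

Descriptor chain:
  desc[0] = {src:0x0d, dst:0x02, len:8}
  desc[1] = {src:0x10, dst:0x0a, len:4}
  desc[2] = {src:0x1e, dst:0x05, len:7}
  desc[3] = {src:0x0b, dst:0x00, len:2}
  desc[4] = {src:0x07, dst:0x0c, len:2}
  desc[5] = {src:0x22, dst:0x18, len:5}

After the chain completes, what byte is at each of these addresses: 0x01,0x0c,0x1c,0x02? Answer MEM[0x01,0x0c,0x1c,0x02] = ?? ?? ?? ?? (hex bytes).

#0 dst[0x02+8] := {0xec,0x67,0x7b,0x9c,0xef,0x99,0x0a,0x87}
#1 dst[0x0a+4] := {0x9c,0xef,0x99,0x0a}
#2 dst[0x05+7] := {0x6c,0xa0,0xa9,0x8d,0xee,0x8e,0x76}
#3 dst[0x00+2] := {0x76,0x99}
#4 dst[0x0c+2] := {0xa9,0x8d}
#5 dst[0x18+5] := {0xee,0x8e,0x76,0x33,0x7c}
query mem[0x01]=0x99, mem[0x0c]=0xa9, mem[0x1c]=0x7c, mem[0x02]=0xec

MEM[0x01,0x0c,0x1c,0x02] = 99 a9 7c ec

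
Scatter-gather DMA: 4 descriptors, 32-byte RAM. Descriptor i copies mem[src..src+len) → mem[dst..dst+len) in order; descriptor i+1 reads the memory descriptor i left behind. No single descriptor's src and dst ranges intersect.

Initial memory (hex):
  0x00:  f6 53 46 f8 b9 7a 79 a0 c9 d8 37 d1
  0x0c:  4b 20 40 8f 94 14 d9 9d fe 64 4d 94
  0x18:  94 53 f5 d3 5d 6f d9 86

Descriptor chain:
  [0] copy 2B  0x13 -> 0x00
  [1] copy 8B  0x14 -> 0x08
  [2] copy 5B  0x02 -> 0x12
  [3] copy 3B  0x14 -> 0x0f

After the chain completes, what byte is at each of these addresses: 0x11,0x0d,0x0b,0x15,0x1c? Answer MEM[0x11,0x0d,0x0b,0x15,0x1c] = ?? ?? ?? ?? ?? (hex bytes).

#0 dst[0x00+2] := {0x9d,0xfe}
#1 dst[0x08+8] := {0xfe,0x64,0x4d,0x94,0x94,0x53,0xf5,0xd3}
#2 dst[0x12+5] := {0x46,0xf8,0xb9,0x7a,0x79}
#3 dst[0x0f+3] := {0xb9,0x7a,0x79}
query mem[0x11]=0x79, mem[0x0d]=0x53, mem[0x0b]=0x94, mem[0x15]=0x7a, mem[0x1c]=0x5d

MEM[0x11,0x0d,0x0b,0x15,0x1c] = 79 53 94 7a 5d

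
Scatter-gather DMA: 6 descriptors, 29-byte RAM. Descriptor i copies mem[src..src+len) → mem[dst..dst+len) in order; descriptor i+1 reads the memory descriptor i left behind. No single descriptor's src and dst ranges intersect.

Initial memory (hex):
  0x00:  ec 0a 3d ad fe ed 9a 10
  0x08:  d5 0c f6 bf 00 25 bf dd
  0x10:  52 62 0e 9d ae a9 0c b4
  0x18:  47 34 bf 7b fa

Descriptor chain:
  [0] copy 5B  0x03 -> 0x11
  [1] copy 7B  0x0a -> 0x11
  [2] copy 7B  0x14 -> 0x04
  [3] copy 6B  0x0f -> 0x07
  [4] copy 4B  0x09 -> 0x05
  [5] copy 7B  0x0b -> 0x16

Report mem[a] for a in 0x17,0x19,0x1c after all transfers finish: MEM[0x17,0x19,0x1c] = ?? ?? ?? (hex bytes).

#0 dst[0x11+5] := {0xad,0xfe,0xed,0x9a,0x10}
#1 dst[0x11+7] := {0xf6,0xbf,0x00,0x25,0xbf,0xdd,0x52}
#2 dst[0x04+7] := {0x25,0xbf,0xdd,0x52,0x47,0x34,0xbf}
#3 dst[0x07+6] := {0xdd,0x52,0xf6,0xbf,0x00,0x25}
#4 dst[0x05+4] := {0xf6,0xbf,0x00,0x25}
#5 dst[0x16+7] := {0x00,0x25,0x25,0xbf,0xdd,0x52,0xf6}
query mem[0x17]=0x25, mem[0x19]=0xbf, mem[0x1c]=0xf6

MEM[0x17,0x19,0x1c] = 25 bf f6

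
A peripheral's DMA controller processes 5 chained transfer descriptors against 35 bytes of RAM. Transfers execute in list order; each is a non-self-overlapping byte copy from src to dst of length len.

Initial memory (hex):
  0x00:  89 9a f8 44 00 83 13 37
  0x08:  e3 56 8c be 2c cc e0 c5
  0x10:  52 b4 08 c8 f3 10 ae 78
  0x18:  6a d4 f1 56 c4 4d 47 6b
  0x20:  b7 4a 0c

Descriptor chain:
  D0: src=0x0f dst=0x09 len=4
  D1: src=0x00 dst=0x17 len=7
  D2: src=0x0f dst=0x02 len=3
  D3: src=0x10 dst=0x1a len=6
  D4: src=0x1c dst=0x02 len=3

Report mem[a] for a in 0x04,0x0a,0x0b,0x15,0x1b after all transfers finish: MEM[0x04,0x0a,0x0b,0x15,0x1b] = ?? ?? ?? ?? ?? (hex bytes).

MEM[0x04,0x0a,0x0b,0x15,0x1b] = f3 52 b4 10 b4

D0: mem[0x09..0x0c] <- [c5 52 b4 08]
D1: mem[0x17..0x1d] <- [89 9a f8 44 00 83 13]
D2: mem[0x02..0x04] <- [c5 52 b4]
D3: mem[0x1a..0x1f] <- [52 b4 08 c8 f3 10]
D4: mem[0x02..0x04] <- [08 c8 f3]
query mem[0x04]=0xf3, mem[0x0a]=0x52, mem[0x0b]=0xb4, mem[0x15]=0x10, mem[0x1b]=0xb4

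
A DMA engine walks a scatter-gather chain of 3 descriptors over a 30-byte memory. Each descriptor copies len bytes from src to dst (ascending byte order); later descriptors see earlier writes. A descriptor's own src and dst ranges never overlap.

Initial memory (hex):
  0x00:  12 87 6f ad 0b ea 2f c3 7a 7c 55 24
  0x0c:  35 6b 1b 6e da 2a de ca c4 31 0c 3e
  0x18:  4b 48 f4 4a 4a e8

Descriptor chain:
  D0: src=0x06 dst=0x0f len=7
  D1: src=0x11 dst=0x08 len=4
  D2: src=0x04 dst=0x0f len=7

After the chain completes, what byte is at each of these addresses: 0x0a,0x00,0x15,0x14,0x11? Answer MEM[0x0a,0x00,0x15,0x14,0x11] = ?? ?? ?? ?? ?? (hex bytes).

[0] 0x06->0x0f len=7 : 2f c3 7a 7c 55 24 35
[1] 0x11->0x08 len=4 : 7a 7c 55 24
[2] 0x04->0x0f len=7 : 0b ea 2f c3 7a 7c 55
query mem[0x0a]=0x55, mem[0x00]=0x12, mem[0x15]=0x55, mem[0x14]=0x7c, mem[0x11]=0x2f

MEM[0x0a,0x00,0x15,0x14,0x11] = 55 12 55 7c 2f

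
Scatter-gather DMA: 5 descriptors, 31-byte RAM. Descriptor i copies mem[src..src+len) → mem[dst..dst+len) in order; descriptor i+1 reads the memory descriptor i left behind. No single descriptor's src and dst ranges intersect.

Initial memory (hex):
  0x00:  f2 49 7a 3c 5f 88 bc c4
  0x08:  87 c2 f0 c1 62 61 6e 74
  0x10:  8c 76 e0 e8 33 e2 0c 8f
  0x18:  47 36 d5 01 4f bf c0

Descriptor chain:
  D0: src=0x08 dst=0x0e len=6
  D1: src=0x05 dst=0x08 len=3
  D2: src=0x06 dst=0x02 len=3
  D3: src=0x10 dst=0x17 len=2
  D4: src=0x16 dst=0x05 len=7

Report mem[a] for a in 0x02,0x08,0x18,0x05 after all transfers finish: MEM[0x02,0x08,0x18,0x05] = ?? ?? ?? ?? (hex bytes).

MEM[0x02,0x08,0x18,0x05] = bc 36 c1 0c

[0] 0x08->0x0e len=6 : 87 c2 f0 c1 62 61
[1] 0x05->0x08 len=3 : 88 bc c4
[2] 0x06->0x02 len=3 : bc c4 88
[3] 0x10->0x17 len=2 : f0 c1
[4] 0x16->0x05 len=7 : 0c f0 c1 36 d5 01 4f
query mem[0x02]=0xbc, mem[0x08]=0x36, mem[0x18]=0xc1, mem[0x05]=0x0c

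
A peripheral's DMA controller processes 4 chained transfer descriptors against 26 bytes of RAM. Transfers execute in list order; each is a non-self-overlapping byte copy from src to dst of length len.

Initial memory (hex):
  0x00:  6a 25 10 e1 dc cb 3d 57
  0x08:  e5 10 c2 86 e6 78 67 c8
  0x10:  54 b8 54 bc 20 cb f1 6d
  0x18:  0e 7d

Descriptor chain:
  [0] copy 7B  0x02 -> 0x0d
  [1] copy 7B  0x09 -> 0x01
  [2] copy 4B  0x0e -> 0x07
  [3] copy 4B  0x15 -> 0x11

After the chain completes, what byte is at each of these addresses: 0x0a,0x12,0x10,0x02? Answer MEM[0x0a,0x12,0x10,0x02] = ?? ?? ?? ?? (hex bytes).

MEM[0x0a,0x12,0x10,0x02] = 3d f1 cb c2

[0] 0x02->0x0d len=7 : 10 e1 dc cb 3d 57 e5
[1] 0x09->0x01 len=7 : 10 c2 86 e6 10 e1 dc
[2] 0x0e->0x07 len=4 : e1 dc cb 3d
[3] 0x15->0x11 len=4 : cb f1 6d 0e
query mem[0x0a]=0x3d, mem[0x12]=0xf1, mem[0x10]=0xcb, mem[0x02]=0xc2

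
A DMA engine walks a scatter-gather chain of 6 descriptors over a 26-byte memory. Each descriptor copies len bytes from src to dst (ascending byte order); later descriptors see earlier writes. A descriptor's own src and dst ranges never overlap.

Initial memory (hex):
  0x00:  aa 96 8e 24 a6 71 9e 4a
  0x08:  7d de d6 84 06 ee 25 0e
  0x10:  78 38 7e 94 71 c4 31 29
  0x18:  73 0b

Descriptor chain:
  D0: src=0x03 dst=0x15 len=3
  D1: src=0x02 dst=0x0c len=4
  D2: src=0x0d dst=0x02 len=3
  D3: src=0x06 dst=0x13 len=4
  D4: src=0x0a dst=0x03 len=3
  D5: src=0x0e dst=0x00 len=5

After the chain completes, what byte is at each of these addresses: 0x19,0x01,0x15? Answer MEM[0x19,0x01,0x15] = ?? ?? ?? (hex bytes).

MEM[0x19,0x01,0x15] = 0b 71 7d

  after D0: wrote 3B at 0x15 = 24a671
  after D1: wrote 4B at 0x0c = 8e24a671
  after D2: wrote 3B at 0x02 = 24a671
  after D3: wrote 4B at 0x13 = 9e4a7dde
  after D4: wrote 3B at 0x03 = d6848e
  after D5: wrote 5B at 0x00 = a67178387e
query mem[0x19]=0x0b, mem[0x01]=0x71, mem[0x15]=0x7d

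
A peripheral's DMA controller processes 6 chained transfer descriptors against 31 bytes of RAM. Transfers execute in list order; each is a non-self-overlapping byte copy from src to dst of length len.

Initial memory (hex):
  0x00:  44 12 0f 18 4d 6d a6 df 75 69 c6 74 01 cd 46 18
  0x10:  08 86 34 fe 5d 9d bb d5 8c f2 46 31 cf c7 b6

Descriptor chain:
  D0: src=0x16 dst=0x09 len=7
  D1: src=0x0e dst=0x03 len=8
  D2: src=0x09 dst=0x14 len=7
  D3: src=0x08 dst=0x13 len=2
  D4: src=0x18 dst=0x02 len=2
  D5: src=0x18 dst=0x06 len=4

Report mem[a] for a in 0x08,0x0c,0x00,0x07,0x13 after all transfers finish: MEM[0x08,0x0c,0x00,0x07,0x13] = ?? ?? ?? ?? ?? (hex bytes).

#0 dst[0x09+7] := {0xbb,0xd5,0x8c,0xf2,0x46,0x31,0xcf}
#1 dst[0x03+8] := {0x31,0xcf,0x08,0x86,0x34,0xfe,0x5d,0x9d}
#2 dst[0x14+7] := {0x5d,0x9d,0x8c,0xf2,0x46,0x31,0xcf}
#3 dst[0x13+2] := {0xfe,0x5d}
#4 dst[0x02+2] := {0x46,0x31}
#5 dst[0x06+4] := {0x46,0x31,0xcf,0x31}
query mem[0x08]=0xcf, mem[0x0c]=0xf2, mem[0x00]=0x44, mem[0x07]=0x31, mem[0x13]=0xfe

MEM[0x08,0x0c,0x00,0x07,0x13] = cf f2 44 31 fe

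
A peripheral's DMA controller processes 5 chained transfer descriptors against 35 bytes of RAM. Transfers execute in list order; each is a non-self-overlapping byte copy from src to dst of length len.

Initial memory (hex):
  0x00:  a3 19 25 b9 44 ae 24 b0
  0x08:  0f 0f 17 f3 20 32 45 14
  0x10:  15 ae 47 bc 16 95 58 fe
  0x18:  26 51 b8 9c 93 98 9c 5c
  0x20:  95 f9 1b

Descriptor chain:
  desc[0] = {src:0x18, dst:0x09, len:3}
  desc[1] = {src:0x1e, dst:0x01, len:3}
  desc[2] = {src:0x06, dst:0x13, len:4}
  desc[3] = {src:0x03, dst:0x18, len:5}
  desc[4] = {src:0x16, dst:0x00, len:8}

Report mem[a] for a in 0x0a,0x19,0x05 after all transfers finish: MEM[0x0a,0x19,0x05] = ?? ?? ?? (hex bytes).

MEM[0x0a,0x19,0x05] = 51 44 24

  after D0: wrote 3B at 0x09 = 2651b8
  after D1: wrote 3B at 0x01 = 9c5c95
  after D2: wrote 4B at 0x13 = 24b00f26
  after D3: wrote 5B at 0x18 = 9544ae24b0
  after D4: wrote 8B at 0x00 = 26fe9544ae24b098
query mem[0x0a]=0x51, mem[0x19]=0x44, mem[0x05]=0x24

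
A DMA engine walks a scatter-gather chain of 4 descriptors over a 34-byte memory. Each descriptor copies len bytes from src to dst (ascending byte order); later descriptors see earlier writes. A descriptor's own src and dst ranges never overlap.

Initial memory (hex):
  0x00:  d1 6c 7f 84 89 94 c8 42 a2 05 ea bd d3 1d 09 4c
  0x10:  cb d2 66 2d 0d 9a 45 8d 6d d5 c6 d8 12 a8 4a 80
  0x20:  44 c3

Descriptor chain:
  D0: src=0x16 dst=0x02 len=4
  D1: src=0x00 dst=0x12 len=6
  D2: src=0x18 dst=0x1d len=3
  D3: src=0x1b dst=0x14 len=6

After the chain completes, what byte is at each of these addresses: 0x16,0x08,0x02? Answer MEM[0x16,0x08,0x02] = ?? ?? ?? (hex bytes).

  after D0: wrote 4B at 0x02 = 458d6dd5
  after D1: wrote 6B at 0x12 = d16c458d6dd5
  after D2: wrote 3B at 0x1d = 6dd5c6
  after D3: wrote 6B at 0x14 = d8126dd5c644
query mem[0x16]=0x6d, mem[0x08]=0xa2, mem[0x02]=0x45

MEM[0x16,0x08,0x02] = 6d a2 45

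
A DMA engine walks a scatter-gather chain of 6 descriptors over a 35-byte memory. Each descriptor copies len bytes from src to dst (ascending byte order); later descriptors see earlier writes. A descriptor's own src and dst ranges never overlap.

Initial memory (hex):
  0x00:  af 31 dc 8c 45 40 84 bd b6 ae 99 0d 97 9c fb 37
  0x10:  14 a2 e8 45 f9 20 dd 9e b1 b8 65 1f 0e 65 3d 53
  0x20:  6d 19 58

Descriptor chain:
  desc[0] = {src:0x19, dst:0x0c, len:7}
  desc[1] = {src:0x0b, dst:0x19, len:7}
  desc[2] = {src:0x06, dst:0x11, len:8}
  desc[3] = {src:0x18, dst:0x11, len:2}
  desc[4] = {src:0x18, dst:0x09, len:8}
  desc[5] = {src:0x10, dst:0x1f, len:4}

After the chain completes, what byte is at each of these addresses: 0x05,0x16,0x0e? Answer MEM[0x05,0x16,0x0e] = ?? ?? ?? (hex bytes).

  after D0: wrote 7B at 0x0c = b8651f0e653d53
  after D1: wrote 7B at 0x19 = 0db8651f0e653d
  after D2: wrote 8B at 0x11 = 84bdb6ae990db865
  after D3: wrote 2B at 0x11 = 650d
  after D4: wrote 8B at 0x09 = 650db8651f0e653d
  after D5: wrote 4B at 0x1f = 3d650db6
query mem[0x05]=0x40, mem[0x16]=0x0d, mem[0x0e]=0x0e

MEM[0x05,0x16,0x0e] = 40 0d 0e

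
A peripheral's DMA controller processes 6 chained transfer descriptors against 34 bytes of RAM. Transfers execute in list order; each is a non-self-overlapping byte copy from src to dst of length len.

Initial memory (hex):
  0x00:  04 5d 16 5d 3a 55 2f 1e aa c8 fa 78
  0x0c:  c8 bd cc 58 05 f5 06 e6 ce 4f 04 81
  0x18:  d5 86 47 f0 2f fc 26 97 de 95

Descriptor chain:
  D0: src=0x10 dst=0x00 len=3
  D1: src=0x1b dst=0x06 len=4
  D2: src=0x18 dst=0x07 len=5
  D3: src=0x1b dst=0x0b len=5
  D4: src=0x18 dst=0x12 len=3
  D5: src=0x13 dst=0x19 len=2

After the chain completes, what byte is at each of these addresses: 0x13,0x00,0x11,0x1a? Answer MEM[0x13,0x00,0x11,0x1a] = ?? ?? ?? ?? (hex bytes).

MEM[0x13,0x00,0x11,0x1a] = 86 05 f5 47

#0 dst[0x00+3] := {0x05,0xf5,0x06}
#1 dst[0x06+4] := {0xf0,0x2f,0xfc,0x26}
#2 dst[0x07+5] := {0xd5,0x86,0x47,0xf0,0x2f}
#3 dst[0x0b+5] := {0xf0,0x2f,0xfc,0x26,0x97}
#4 dst[0x12+3] := {0xd5,0x86,0x47}
#5 dst[0x19+2] := {0x86,0x47}
query mem[0x13]=0x86, mem[0x00]=0x05, mem[0x11]=0xf5, mem[0x1a]=0x47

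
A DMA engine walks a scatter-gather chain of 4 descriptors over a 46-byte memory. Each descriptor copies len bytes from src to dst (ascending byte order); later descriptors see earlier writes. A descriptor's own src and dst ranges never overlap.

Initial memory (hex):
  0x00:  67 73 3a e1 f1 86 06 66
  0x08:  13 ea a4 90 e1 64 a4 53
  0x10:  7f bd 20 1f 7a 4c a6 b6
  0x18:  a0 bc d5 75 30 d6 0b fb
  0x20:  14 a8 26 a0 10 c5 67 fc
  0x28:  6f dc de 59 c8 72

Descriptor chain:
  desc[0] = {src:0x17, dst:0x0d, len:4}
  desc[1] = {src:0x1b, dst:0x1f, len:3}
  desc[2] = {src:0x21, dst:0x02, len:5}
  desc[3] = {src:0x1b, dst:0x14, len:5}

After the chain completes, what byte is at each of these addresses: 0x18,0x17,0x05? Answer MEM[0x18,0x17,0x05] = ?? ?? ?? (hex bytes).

#0 dst[0x0d+4] := {0xb6,0xa0,0xbc,0xd5}
#1 dst[0x1f+3] := {0x75,0x30,0xd6}
#2 dst[0x02+5] := {0xd6,0x26,0xa0,0x10,0xc5}
#3 dst[0x14+5] := {0x75,0x30,0xd6,0x0b,0x75}
query mem[0x18]=0x75, mem[0x17]=0x0b, mem[0x05]=0x10

MEM[0x18,0x17,0x05] = 75 0b 10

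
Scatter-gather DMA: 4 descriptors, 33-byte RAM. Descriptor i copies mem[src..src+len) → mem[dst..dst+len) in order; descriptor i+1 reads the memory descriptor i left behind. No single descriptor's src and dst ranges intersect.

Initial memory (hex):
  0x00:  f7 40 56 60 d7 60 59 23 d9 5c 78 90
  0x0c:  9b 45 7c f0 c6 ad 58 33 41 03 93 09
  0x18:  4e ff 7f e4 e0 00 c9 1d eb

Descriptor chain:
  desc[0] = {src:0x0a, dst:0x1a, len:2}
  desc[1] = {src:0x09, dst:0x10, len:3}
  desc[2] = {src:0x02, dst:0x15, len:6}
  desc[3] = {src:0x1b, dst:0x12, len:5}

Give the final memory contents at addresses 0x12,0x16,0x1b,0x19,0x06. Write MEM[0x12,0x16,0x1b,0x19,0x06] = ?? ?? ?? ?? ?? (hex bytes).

D0: mem[0x1a..0x1b] <- [78 90]
D1: mem[0x10..0x12] <- [5c 78 90]
D2: mem[0x15..0x1a] <- [56 60 d7 60 59 23]
D3: mem[0x12..0x16] <- [90 e0 00 c9 1d]
query mem[0x12]=0x90, mem[0x16]=0x1d, mem[0x1b]=0x90, mem[0x19]=0x59, mem[0x06]=0x59

MEM[0x12,0x16,0x1b,0x19,0x06] = 90 1d 90 59 59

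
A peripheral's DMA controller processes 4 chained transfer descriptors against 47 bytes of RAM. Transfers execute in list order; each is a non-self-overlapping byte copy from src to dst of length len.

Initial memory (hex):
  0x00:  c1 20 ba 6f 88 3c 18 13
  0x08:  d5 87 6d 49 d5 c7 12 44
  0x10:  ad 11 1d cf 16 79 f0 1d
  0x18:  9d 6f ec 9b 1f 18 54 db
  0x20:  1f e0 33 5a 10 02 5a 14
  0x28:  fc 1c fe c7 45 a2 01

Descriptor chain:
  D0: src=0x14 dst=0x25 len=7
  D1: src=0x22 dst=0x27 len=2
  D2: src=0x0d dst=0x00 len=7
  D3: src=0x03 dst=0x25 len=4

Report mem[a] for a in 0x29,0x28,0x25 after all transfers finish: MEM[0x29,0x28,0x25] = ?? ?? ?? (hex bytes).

D0: mem[0x25..0x2b] <- [16 79 f0 1d 9d 6f ec]
D1: mem[0x27..0x28] <- [33 5a]
D2: mem[0x00..0x06] <- [c7 12 44 ad 11 1d cf]
D3: mem[0x25..0x28] <- [ad 11 1d cf]
query mem[0x29]=0x9d, mem[0x28]=0xcf, mem[0x25]=0xad

MEM[0x29,0x28,0x25] = 9d cf ad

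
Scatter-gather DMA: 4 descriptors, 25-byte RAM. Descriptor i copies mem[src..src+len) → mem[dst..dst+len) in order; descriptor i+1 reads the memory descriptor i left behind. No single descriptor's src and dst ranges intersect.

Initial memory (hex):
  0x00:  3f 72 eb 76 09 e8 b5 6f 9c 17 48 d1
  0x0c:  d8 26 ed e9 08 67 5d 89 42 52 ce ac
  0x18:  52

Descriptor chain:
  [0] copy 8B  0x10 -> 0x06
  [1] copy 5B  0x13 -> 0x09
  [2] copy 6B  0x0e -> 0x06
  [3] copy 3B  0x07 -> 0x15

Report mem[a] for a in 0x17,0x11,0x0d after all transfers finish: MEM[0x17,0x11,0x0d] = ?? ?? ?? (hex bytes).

MEM[0x17,0x11,0x0d] = 67 67 ac

[0] 0x10->0x06 len=8 : 08 67 5d 89 42 52 ce ac
[1] 0x13->0x09 len=5 : 89 42 52 ce ac
[2] 0x0e->0x06 len=6 : ed e9 08 67 5d 89
[3] 0x07->0x15 len=3 : e9 08 67
query mem[0x17]=0x67, mem[0x11]=0x67, mem[0x0d]=0xac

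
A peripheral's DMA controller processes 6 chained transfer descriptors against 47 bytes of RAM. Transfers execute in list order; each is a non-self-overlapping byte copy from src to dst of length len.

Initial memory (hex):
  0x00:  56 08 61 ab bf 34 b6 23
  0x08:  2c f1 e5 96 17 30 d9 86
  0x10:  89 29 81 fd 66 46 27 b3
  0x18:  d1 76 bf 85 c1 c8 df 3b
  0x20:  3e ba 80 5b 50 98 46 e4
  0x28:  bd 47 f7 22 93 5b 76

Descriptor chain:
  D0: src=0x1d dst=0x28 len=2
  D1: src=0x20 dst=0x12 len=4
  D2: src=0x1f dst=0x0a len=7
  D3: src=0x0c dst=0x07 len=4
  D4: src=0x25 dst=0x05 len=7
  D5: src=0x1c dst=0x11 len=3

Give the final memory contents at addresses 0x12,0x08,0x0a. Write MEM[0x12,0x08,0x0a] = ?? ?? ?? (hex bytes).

D0: mem[0x28..0x29] <- [c8 df]
D1: mem[0x12..0x15] <- [3e ba 80 5b]
D2: mem[0x0a..0x10] <- [3b 3e ba 80 5b 50 98]
D3: mem[0x07..0x0a] <- [ba 80 5b 50]
D4: mem[0x05..0x0b] <- [98 46 e4 c8 df f7 22]
D5: mem[0x11..0x13] <- [c1 c8 df]
query mem[0x12]=0xc8, mem[0x08]=0xc8, mem[0x0a]=0xf7

MEM[0x12,0x08,0x0a] = c8 c8 f7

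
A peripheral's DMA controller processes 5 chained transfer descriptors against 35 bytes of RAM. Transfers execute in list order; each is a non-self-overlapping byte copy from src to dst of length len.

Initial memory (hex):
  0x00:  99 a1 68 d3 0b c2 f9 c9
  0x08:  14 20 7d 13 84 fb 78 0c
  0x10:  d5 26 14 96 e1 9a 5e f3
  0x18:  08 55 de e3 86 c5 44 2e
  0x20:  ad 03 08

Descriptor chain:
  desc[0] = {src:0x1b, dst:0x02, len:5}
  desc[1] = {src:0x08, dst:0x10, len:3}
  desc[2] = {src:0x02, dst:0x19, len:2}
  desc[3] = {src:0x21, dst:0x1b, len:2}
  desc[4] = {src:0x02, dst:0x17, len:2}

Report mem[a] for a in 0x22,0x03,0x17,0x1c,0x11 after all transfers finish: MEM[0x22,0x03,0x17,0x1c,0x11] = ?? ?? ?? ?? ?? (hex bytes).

D0: mem[0x02..0x06] <- [e3 86 c5 44 2e]
D1: mem[0x10..0x12] <- [14 20 7d]
D2: mem[0x19..0x1a] <- [e3 86]
D3: mem[0x1b..0x1c] <- [03 08]
D4: mem[0x17..0x18] <- [e3 86]
query mem[0x22]=0x08, mem[0x03]=0x86, mem[0x17]=0xe3, mem[0x1c]=0x08, mem[0x11]=0x20

MEM[0x22,0x03,0x17,0x1c,0x11] = 08 86 e3 08 20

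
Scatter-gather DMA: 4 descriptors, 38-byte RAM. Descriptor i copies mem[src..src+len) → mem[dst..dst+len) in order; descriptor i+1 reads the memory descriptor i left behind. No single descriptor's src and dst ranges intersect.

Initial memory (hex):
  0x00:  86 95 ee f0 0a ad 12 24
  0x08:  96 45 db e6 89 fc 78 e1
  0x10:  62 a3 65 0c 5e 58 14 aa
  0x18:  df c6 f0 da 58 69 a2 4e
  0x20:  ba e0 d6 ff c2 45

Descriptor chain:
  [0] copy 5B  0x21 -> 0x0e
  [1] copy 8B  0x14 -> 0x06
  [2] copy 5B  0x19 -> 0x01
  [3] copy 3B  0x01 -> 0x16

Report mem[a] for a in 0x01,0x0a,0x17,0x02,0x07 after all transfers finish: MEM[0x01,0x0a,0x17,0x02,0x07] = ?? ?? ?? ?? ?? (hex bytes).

MEM[0x01,0x0a,0x17,0x02,0x07] = c6 df f0 f0 58

#0 dst[0x0e+5] := {0xe0,0xd6,0xff,0xc2,0x45}
#1 dst[0x06+8] := {0x5e,0x58,0x14,0xaa,0xdf,0xc6,0xf0,0xda}
#2 dst[0x01+5] := {0xc6,0xf0,0xda,0x58,0x69}
#3 dst[0x16+3] := {0xc6,0xf0,0xda}
query mem[0x01]=0xc6, mem[0x0a]=0xdf, mem[0x17]=0xf0, mem[0x02]=0xf0, mem[0x07]=0x58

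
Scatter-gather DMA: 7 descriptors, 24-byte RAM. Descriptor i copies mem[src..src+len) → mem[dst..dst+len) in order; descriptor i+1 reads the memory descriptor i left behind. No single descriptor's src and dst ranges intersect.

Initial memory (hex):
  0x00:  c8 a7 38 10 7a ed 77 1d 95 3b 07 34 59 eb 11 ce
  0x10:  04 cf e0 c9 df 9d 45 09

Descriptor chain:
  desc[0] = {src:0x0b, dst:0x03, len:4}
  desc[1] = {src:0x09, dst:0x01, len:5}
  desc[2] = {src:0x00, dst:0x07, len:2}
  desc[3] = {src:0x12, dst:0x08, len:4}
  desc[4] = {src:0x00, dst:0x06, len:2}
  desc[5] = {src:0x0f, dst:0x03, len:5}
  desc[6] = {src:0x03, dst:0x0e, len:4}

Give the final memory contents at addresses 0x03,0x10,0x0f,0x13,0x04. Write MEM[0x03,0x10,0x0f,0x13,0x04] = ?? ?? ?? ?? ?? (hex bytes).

MEM[0x03,0x10,0x0f,0x13,0x04] = ce cf 04 c9 04

D0: mem[0x03..0x06] <- [34 59 eb 11]
D1: mem[0x01..0x05] <- [3b 07 34 59 eb]
D2: mem[0x07..0x08] <- [c8 3b]
D3: mem[0x08..0x0b] <- [e0 c9 df 9d]
D4: mem[0x06..0x07] <- [c8 3b]
D5: mem[0x03..0x07] <- [ce 04 cf e0 c9]
D6: mem[0x0e..0x11] <- [ce 04 cf e0]
query mem[0x03]=0xce, mem[0x10]=0xcf, mem[0x0f]=0x04, mem[0x13]=0xc9, mem[0x04]=0x04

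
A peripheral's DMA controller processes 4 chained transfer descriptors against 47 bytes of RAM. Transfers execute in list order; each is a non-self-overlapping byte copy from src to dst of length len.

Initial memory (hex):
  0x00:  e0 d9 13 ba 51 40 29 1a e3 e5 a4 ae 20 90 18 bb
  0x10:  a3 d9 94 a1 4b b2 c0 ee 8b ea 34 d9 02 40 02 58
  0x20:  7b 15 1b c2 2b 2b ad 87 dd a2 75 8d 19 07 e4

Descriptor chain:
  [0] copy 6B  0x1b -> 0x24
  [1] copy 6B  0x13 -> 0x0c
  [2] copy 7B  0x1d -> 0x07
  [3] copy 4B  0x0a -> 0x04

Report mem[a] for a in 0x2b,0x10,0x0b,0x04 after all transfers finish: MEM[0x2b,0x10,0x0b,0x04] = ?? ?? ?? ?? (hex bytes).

  after D0: wrote 6B at 0x24 = d9024002587b
  after D1: wrote 6B at 0x0c = a14bb2c0ee8b
  after D2: wrote 7B at 0x07 = 4002587b151bc2
  after D3: wrote 4B at 0x04 = 7b151bc2
query mem[0x2b]=0x8d, mem[0x10]=0xee, mem[0x0b]=0x15, mem[0x04]=0x7b

MEM[0x2b,0x10,0x0b,0x04] = 8d ee 15 7b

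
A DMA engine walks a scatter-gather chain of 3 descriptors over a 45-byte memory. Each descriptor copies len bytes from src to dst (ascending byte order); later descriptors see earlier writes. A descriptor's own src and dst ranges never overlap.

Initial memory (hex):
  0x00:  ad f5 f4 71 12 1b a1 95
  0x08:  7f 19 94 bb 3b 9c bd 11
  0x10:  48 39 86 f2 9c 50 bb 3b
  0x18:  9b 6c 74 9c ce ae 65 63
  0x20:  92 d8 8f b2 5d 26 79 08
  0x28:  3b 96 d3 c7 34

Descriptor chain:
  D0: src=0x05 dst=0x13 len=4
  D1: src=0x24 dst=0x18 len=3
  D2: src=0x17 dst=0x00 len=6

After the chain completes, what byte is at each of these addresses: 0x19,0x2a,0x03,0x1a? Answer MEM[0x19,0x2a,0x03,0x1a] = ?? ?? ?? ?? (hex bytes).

  after D0: wrote 4B at 0x13 = 1ba1957f
  after D1: wrote 3B at 0x18 = 5d2679
  after D2: wrote 6B at 0x00 = 3b5d26799cce
query mem[0x19]=0x26, mem[0x2a]=0xd3, mem[0x03]=0x79, mem[0x1a]=0x79

MEM[0x19,0x2a,0x03,0x1a] = 26 d3 79 79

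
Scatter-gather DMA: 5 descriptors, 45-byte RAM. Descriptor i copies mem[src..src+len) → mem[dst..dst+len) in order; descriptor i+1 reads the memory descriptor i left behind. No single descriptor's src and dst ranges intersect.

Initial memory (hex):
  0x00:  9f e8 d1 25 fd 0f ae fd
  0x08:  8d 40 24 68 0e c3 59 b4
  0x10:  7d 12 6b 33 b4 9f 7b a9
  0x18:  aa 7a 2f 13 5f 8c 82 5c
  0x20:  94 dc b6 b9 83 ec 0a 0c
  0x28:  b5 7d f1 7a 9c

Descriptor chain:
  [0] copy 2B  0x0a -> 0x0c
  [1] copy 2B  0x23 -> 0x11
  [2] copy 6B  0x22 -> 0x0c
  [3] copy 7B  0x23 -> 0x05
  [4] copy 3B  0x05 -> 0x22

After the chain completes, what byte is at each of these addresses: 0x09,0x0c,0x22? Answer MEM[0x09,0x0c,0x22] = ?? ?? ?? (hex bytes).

[0] 0x0a->0x0c len=2 : 24 68
[1] 0x23->0x11 len=2 : b9 83
[2] 0x22->0x0c len=6 : b6 b9 83 ec 0a 0c
[3] 0x23->0x05 len=7 : b9 83 ec 0a 0c b5 7d
[4] 0x05->0x22 len=3 : b9 83 ec
query mem[0x09]=0x0c, mem[0x0c]=0xb6, mem[0x22]=0xb9

MEM[0x09,0x0c,0x22] = 0c b6 b9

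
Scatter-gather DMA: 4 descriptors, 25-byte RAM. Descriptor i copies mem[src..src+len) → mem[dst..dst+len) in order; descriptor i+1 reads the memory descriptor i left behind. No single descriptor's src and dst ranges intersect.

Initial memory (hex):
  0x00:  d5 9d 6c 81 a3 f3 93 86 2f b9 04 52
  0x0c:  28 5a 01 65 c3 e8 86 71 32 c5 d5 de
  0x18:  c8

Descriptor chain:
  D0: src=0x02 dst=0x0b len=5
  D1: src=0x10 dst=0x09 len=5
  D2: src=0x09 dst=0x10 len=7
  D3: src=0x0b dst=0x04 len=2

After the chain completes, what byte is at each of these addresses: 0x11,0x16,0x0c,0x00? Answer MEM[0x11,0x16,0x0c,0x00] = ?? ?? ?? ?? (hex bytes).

#0 dst[0x0b+5] := {0x6c,0x81,0xa3,0xf3,0x93}
#1 dst[0x09+5] := {0xc3,0xe8,0x86,0x71,0x32}
#2 dst[0x10+7] := {0xc3,0xe8,0x86,0x71,0x32,0xf3,0x93}
#3 dst[0x04+2] := {0x86,0x71}
query mem[0x11]=0xe8, mem[0x16]=0x93, mem[0x0c]=0x71, mem[0x00]=0xd5

MEM[0x11,0x16,0x0c,0x00] = e8 93 71 d5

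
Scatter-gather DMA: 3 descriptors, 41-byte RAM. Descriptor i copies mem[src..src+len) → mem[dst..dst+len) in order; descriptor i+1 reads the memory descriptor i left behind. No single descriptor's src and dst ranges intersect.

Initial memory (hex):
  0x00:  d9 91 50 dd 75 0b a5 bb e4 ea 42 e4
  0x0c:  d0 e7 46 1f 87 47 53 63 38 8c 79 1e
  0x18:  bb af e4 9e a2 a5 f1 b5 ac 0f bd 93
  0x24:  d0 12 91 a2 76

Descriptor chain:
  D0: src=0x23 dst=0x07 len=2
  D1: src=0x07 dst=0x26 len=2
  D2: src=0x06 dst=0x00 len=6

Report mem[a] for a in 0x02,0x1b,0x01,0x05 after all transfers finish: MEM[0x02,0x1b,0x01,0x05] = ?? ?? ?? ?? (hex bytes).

MEM[0x02,0x1b,0x01,0x05] = d0 9e 93 e4

#0 dst[0x07+2] := {0x93,0xd0}
#1 dst[0x26+2] := {0x93,0xd0}
#2 dst[0x00+6] := {0xa5,0x93,0xd0,0xea,0x42,0xe4}
query mem[0x02]=0xd0, mem[0x1b]=0x9e, mem[0x01]=0x93, mem[0x05]=0xe4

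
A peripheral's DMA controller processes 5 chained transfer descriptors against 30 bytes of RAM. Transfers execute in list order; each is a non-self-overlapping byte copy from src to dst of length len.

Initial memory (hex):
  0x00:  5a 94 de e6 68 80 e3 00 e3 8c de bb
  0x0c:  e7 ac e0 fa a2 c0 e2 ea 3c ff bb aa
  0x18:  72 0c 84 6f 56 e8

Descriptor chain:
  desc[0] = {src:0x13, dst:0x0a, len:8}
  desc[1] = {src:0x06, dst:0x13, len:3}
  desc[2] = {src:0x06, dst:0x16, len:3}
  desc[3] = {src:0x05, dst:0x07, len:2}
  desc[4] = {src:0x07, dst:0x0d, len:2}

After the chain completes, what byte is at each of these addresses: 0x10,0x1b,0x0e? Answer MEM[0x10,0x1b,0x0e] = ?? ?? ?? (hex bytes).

[0] 0x13->0x0a len=8 : ea 3c ff bb aa 72 0c 84
[1] 0x06->0x13 len=3 : e3 00 e3
[2] 0x06->0x16 len=3 : e3 00 e3
[3] 0x05->0x07 len=2 : 80 e3
[4] 0x07->0x0d len=2 : 80 e3
query mem[0x10]=0x0c, mem[0x1b]=0x6f, mem[0x0e]=0xe3

MEM[0x10,0x1b,0x0e] = 0c 6f e3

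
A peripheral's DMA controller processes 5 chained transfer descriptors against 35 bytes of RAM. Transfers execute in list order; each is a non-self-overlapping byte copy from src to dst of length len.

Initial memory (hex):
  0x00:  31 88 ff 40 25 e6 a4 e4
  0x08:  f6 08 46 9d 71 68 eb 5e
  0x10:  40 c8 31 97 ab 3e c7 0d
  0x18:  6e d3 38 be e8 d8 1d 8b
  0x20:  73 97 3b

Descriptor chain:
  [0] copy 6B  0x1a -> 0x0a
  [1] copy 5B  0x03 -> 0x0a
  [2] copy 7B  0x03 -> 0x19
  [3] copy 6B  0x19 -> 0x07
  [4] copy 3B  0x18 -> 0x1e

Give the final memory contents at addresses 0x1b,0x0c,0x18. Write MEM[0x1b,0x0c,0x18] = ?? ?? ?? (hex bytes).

MEM[0x1b,0x0c,0x18] = e6 f6 6e

  after D0: wrote 6B at 0x0a = 38bee8d81d8b
  after D1: wrote 5B at 0x0a = 4025e6a4e4
  after D2: wrote 7B at 0x19 = 4025e6a4e4f608
  after D3: wrote 6B at 0x07 = 4025e6a4e4f6
  after D4: wrote 3B at 0x1e = 6e4025
query mem[0x1b]=0xe6, mem[0x0c]=0xf6, mem[0x18]=0x6e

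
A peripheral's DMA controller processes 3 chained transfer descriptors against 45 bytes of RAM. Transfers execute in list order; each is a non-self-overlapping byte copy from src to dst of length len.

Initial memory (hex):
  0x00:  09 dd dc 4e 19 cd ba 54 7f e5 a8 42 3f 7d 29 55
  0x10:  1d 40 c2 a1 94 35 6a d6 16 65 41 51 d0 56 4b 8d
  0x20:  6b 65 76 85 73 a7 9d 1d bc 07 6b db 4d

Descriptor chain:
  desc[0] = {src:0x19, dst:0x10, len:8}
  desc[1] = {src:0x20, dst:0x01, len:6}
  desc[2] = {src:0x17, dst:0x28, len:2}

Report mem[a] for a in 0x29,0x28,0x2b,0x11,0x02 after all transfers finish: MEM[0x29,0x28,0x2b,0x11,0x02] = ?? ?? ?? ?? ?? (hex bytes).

  after D0: wrote 8B at 0x10 = 654151d0564b8d6b
  after D1: wrote 6B at 0x01 = 6b65768573a7
  after D2: wrote 2B at 0x28 = 6b16
query mem[0x29]=0x16, mem[0x28]=0x6b, mem[0x2b]=0xdb, mem[0x11]=0x41, mem[0x02]=0x65

MEM[0x29,0x28,0x2b,0x11,0x02] = 16 6b db 41 65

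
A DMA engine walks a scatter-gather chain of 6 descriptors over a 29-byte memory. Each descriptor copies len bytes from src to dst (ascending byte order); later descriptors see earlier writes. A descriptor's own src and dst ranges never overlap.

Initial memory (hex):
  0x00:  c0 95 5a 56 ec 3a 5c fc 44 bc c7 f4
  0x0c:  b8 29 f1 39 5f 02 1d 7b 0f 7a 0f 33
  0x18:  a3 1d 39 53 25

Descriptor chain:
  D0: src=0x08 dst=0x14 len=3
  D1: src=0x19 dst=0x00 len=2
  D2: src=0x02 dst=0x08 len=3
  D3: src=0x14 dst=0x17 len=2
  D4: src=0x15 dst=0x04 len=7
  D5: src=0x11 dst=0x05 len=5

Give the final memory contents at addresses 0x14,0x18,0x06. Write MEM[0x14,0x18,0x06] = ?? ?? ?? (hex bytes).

MEM[0x14,0x18,0x06] = 44 bc 1d

D0: mem[0x14..0x16] <- [44 bc c7]
D1: mem[0x00..0x01] <- [1d 39]
D2: mem[0x08..0x0a] <- [5a 56 ec]
D3: mem[0x17..0x18] <- [44 bc]
D4: mem[0x04..0x0a] <- [bc c7 44 bc 1d 39 53]
D5: mem[0x05..0x09] <- [02 1d 7b 44 bc]
query mem[0x14]=0x44, mem[0x18]=0xbc, mem[0x06]=0x1d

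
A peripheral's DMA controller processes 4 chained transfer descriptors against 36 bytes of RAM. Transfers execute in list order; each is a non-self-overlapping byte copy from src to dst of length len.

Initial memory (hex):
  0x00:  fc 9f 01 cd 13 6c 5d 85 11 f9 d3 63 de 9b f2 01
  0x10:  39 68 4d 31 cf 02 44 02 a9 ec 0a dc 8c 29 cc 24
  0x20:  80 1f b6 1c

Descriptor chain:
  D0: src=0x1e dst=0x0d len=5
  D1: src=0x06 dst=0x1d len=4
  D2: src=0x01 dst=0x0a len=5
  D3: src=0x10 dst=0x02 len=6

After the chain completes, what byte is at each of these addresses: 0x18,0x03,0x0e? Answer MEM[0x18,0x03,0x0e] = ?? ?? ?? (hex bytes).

MEM[0x18,0x03,0x0e] = a9 b6 6c

#0 dst[0x0d+5] := {0xcc,0x24,0x80,0x1f,0xb6}
#1 dst[0x1d+4] := {0x5d,0x85,0x11,0xf9}
#2 dst[0x0a+5] := {0x9f,0x01,0xcd,0x13,0x6c}
#3 dst[0x02+6] := {0x1f,0xb6,0x4d,0x31,0xcf,0x02}
query mem[0x18]=0xa9, mem[0x03]=0xb6, mem[0x0e]=0x6c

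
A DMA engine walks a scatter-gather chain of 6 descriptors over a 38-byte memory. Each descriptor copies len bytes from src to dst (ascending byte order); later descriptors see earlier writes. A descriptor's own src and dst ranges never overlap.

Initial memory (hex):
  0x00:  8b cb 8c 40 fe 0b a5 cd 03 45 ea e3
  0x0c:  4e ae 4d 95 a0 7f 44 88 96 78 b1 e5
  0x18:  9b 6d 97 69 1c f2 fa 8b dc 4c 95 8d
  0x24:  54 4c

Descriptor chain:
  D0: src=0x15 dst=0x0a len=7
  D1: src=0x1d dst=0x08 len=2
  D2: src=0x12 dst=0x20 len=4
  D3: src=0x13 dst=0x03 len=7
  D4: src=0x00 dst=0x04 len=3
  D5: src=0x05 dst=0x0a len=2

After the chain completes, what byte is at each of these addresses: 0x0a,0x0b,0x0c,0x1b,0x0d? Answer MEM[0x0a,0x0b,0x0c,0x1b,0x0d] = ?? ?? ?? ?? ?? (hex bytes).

  after D0: wrote 7B at 0x0a = 78b1e59b6d9769
  after D1: wrote 2B at 0x08 = f2fa
  after D2: wrote 4B at 0x20 = 44889678
  after D3: wrote 7B at 0x03 = 889678b1e59b6d
  after D4: wrote 3B at 0x04 = 8bcb8c
  after D5: wrote 2B at 0x0a = cb8c
query mem[0x0a]=0xcb, mem[0x0b]=0x8c, mem[0x0c]=0xe5, mem[0x1b]=0x69, mem[0x0d]=0x9b

MEM[0x0a,0x0b,0x0c,0x1b,0x0d] = cb 8c e5 69 9b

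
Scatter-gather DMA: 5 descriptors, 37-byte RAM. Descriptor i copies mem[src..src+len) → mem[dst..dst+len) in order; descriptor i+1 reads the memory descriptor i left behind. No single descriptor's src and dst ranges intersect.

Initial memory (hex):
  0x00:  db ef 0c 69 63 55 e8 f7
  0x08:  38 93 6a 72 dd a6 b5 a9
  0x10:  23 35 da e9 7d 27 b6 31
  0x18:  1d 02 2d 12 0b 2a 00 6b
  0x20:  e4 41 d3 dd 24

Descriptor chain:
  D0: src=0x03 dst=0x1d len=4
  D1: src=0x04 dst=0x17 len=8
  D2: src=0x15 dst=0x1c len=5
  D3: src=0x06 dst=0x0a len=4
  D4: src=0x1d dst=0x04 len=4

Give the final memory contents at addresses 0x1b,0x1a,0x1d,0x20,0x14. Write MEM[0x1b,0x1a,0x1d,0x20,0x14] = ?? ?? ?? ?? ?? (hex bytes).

MEM[0x1b,0x1a,0x1d,0x20,0x14] = 38 f7 b6 e8 7d

  after D0: wrote 4B at 0x1d = 696355e8
  after D1: wrote 8B at 0x17 = 6355e8f738936a72
  after D2: wrote 5B at 0x1c = 27b66355e8
  after D3: wrote 4B at 0x0a = e8f73893
  after D4: wrote 4B at 0x04 = b66355e8
query mem[0x1b]=0x38, mem[0x1a]=0xf7, mem[0x1d]=0xb6, mem[0x20]=0xe8, mem[0x14]=0x7d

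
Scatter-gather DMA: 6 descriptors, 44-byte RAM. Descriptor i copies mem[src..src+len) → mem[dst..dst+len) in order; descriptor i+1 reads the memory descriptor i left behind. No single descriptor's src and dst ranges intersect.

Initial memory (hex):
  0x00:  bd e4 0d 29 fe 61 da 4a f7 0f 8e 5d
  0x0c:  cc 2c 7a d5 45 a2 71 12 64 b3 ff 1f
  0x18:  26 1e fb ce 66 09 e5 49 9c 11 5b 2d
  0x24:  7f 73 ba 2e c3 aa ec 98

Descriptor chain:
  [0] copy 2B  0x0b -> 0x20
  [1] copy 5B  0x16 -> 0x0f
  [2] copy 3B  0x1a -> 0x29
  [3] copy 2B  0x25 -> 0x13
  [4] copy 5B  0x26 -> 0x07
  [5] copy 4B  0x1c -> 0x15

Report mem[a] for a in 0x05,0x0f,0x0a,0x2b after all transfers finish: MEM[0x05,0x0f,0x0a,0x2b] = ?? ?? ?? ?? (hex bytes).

#0 dst[0x20+2] := {0x5d,0xcc}
#1 dst[0x0f+5] := {0xff,0x1f,0x26,0x1e,0xfb}
#2 dst[0x29+3] := {0xfb,0xce,0x66}
#3 dst[0x13+2] := {0x73,0xba}
#4 dst[0x07+5] := {0xba,0x2e,0xc3,0xfb,0xce}
#5 dst[0x15+4] := {0x66,0x09,0xe5,0x49}
query mem[0x05]=0x61, mem[0x0f]=0xff, mem[0x0a]=0xfb, mem[0x2b]=0x66

MEM[0x05,0x0f,0x0a,0x2b] = 61 ff fb 66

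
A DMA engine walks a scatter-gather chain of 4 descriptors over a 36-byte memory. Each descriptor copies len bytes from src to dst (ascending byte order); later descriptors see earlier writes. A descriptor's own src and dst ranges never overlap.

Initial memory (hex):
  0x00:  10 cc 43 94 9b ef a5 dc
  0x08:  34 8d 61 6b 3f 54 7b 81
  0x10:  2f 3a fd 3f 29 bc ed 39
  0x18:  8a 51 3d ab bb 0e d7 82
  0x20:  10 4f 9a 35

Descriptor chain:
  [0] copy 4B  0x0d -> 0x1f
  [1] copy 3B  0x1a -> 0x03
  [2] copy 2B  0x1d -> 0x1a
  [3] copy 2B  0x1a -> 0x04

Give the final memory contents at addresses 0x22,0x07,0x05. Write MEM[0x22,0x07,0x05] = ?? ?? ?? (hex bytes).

MEM[0x22,0x07,0x05] = 2f dc d7

[0] 0x0d->0x1f len=4 : 54 7b 81 2f
[1] 0x1a->0x03 len=3 : 3d ab bb
[2] 0x1d->0x1a len=2 : 0e d7
[3] 0x1a->0x04 len=2 : 0e d7
query mem[0x22]=0x2f, mem[0x07]=0xdc, mem[0x05]=0xd7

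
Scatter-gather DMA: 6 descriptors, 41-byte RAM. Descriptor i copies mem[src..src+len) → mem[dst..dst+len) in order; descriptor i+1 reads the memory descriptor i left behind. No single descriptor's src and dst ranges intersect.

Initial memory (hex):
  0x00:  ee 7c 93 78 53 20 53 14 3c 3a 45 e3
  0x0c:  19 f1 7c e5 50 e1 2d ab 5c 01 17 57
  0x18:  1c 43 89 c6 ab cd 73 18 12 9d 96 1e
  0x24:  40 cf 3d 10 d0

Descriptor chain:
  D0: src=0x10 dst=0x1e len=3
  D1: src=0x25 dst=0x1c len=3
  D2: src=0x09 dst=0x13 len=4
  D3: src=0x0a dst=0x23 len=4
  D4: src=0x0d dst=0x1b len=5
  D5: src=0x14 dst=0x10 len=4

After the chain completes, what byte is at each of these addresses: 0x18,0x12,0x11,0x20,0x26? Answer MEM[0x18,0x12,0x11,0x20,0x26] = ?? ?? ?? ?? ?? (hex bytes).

D0: mem[0x1e..0x20] <- [50 e1 2d]
D1: mem[0x1c..0x1e] <- [cf 3d 10]
D2: mem[0x13..0x16] <- [3a 45 e3 19]
D3: mem[0x23..0x26] <- [45 e3 19 f1]
D4: mem[0x1b..0x1f] <- [f1 7c e5 50 e1]
D5: mem[0x10..0x13] <- [45 e3 19 57]
query mem[0x18]=0x1c, mem[0x12]=0x19, mem[0x11]=0xe3, mem[0x20]=0x2d, mem[0x26]=0xf1

MEM[0x18,0x12,0x11,0x20,0x26] = 1c 19 e3 2d f1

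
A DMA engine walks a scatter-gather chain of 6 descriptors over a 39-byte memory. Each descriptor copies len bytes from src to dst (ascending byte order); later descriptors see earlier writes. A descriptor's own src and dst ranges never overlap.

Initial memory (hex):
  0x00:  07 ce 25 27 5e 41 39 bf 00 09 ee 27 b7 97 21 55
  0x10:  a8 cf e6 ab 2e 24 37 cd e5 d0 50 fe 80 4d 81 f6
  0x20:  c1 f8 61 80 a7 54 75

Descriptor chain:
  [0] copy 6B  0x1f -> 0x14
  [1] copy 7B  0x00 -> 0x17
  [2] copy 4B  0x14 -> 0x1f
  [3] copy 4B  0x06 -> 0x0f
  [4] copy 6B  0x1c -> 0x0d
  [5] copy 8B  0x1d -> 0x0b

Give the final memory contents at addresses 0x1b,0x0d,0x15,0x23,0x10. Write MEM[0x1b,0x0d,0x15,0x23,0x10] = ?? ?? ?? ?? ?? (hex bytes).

MEM[0x1b,0x0d,0x15,0x23,0x10] = 5e f6 c1 80 07

D0: mem[0x14..0x19] <- [f6 c1 f8 61 80 a7]
D1: mem[0x17..0x1d] <- [07 ce 25 27 5e 41 39]
D2: mem[0x1f..0x22] <- [f6 c1 f8 07]
D3: mem[0x0f..0x12] <- [39 bf 00 09]
D4: mem[0x0d..0x12] <- [41 39 81 f6 c1 f8]
D5: mem[0x0b..0x12] <- [39 81 f6 c1 f8 07 80 a7]
query mem[0x1b]=0x5e, mem[0x0d]=0xf6, mem[0x15]=0xc1, mem[0x23]=0x80, mem[0x10]=0x07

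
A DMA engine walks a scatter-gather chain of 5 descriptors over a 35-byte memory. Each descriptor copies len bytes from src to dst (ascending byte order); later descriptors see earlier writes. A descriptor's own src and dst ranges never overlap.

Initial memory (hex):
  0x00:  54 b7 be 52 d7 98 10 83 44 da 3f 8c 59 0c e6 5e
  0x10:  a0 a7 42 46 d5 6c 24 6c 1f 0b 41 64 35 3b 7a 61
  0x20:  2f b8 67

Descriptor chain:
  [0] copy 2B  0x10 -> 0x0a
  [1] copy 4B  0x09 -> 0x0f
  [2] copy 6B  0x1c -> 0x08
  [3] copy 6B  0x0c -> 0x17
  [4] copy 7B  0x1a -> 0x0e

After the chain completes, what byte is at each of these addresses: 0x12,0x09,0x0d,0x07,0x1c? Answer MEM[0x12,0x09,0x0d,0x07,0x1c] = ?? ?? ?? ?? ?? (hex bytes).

MEM[0x12,0x09,0x0d,0x07,0x1c] = 7a 3b b8 83 a7

  after D0: wrote 2B at 0x0a = a0a7
  after D1: wrote 4B at 0x0f = daa0a759
  after D2: wrote 6B at 0x08 = 353b7a612fb8
  after D3: wrote 6B at 0x17 = 2fb8e6daa0a7
  after D4: wrote 7B at 0x0e = daa0a73b7a612f
query mem[0x12]=0x7a, mem[0x09]=0x3b, mem[0x0d]=0xb8, mem[0x07]=0x83, mem[0x1c]=0xa7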